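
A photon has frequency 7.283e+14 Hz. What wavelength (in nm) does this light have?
411.63 nm

Using the wave equation: c = fλ

Solving for wavelength:
λ = c/f = (3×10⁸ m/s) / (7.283e+14 Hz)
λ = 411.63 nm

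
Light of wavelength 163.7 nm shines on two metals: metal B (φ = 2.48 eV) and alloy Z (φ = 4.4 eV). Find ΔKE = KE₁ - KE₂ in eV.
1.9200 eV

Using KE_max = hc/λ - φ for each metal:

Photon energy: E = hc/λ = 7.5739 eV

For metal B (φ₁ = 2.48 eV):
KE₁ = E - φ₁ = 7.5739 - 2.48 = 5.0939 eV

For alloy Z (φ₂ = 4.4 eV):
KE₂ = E - φ₂ = 7.5739 - 4.4 = 3.1739 eV

Difference:
ΔKE = KE₁ - KE₂ = 5.0939 - 3.1739 = 1.9200 eV

Note: The difference equals the difference in work functions: 4.4 - 2.48 = 1.92 eV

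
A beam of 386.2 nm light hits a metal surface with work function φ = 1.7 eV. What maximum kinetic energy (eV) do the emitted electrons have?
1.5104 eV

Using Einstein's photoelectric equation: KE_max = hf - φ = hc/λ - φ

First, calculate the photon energy:
E_photon = hc/λ = (6.626×10⁻³⁴ J·s)(3×10⁸ m/s) / (386.2×10⁻⁹ m)
E_photon = 3.2104 eV

Then, the maximum kinetic energy:
KE_max = E_photon - φ = 3.2104 eV - 1.7 eV = 1.5104 eV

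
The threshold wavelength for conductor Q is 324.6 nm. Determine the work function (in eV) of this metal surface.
3.82 eV

At the threshold wavelength, photon energy equals work function:
φ = hc/λ₀

Calculating:
φ = (6.626×10⁻³⁴ J·s)(3×10⁸ m/s) / (324.6×10⁻⁹ m)
φ = 3.82 eV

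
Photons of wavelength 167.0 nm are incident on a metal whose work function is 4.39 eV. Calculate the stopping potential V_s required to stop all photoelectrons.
3.0342 V

The stopping potential V_s satisfies: eV_s = KE_max

First, find KE_max using Einstein's equation:
E_photon = hc/λ = 7.4242 eV
KE_max = E_photon - φ = 7.4242 - 4.39 = 3.0342 eV

Since eV_s = KE_max:
V_s = KE_max/e = 3.0342 V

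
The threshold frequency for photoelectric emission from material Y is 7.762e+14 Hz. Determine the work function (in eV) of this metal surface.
3.21 eV

At the threshold frequency, photon energy equals work function:
φ = hf₀

Calculating:
φ = (6.626×10⁻³⁴ J·s)(7.762e+14 Hz)
φ = 3.21 eV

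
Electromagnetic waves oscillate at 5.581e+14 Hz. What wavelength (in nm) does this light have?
537.17 nm

Using the wave equation: c = fλ

Solving for wavelength:
λ = c/f = (3×10⁸ m/s) / (5.581e+14 Hz)
λ = 537.17 nm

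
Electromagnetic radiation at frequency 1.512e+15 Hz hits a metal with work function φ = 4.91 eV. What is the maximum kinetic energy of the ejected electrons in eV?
1.3431 eV

Using Einstein's photoelectric equation: KE_max = hf - φ

First, calculate the photon energy:
E_photon = hf = (6.626×10⁻³⁴ J·s)(1.512e+15 Hz)
E_photon = 6.2531 eV

Then, the maximum kinetic energy:
KE_max = E_photon - φ = 6.2531 eV - 4.91 eV = 1.3431 eV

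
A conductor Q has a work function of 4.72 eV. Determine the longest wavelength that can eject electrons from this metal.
262.68 nm

The threshold wavelength is when the photon energy equals the work function:
hc/λ₀ = φ

Solving for λ₀:
λ₀ = hc/φ = (6.626×10⁻³⁴ J·s)(3×10⁸ m/s) / (4.72 eV × 1.602×10⁻¹⁹ J/eV)
λ₀ = 262.68 nm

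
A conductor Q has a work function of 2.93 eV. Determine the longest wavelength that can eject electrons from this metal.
423.15 nm

The threshold wavelength is when the photon energy equals the work function:
hc/λ₀ = φ

Solving for λ₀:
λ₀ = hc/φ = (6.626×10⁻³⁴ J·s)(3×10⁸ m/s) / (2.93 eV × 1.602×10⁻¹⁹ J/eV)
λ₀ = 423.15 nm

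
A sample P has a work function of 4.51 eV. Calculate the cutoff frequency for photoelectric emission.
1.0905e+15 Hz

The threshold frequency is when the photon energy equals the work function:
hf₀ = φ

Solving for f₀:
f₀ = φ/h = (4.51 eV × 1.602×10⁻¹⁹ J/eV) / (6.626×10⁻³⁴ J·s)
f₀ = 1.0905e+15 Hz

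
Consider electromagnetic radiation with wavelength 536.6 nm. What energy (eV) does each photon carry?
2.3106 eV

Using E = hf = hc/λ:

E = hc/λ = (6.626×10⁻³⁴ J·s)(3×10⁸ m/s) / (536.6×10⁻⁹ m)
E = 2.3106 eV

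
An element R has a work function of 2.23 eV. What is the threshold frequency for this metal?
5.3921e+14 Hz

The threshold frequency is when the photon energy equals the work function:
hf₀ = φ

Solving for f₀:
f₀ = φ/h = (2.23 eV × 1.602×10⁻¹⁹ J/eV) / (6.626×10⁻³⁴ J·s)
f₀ = 5.3921e+14 Hz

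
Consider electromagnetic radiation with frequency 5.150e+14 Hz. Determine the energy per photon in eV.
2.1299 eV

Using E = hf:

E = hf = (6.626×10⁻³⁴ J·s)(5.150e+14 Hz)
E = 2.1299 eV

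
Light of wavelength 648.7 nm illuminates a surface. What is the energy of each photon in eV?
1.9113 eV

Using E = hf = hc/λ:

E = hc/λ = (6.626×10⁻³⁴ J·s)(3×10⁸ m/s) / (648.7×10⁻⁹ m)
E = 1.9113 eV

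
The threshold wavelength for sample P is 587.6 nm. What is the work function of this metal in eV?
2.11 eV

At the threshold wavelength, photon energy equals work function:
φ = hc/λ₀

Calculating:
φ = (6.626×10⁻³⁴ J·s)(3×10⁸ m/s) / (587.6×10⁻⁹ m)
φ = 2.11 eV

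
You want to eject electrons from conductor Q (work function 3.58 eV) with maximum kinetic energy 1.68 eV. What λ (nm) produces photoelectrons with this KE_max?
235.71 nm

From Einstein's equation: KE_max = hc/λ - φ

Rearranging for λ:
hc/λ = KE_max + φ
λ = hc/(KE_max + φ)

Required photon energy:
E_photon = KE_max + φ = 1.68 + 3.58 = 5.26 eV

Required wavelength:
λ = hc/E_photon = (6.626×10⁻³⁴)(3×10⁸) / (5.26 × 1.602×10⁻¹⁹)
λ = 235.71 nm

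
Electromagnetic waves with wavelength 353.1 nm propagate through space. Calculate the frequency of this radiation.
8.4903e+14 Hz

Using the wave equation: c = fλ

Solving for frequency:
f = c/λ = (3×10⁸ m/s) / (353.1×10⁻⁹ m)
f = 8.4903e+14 Hz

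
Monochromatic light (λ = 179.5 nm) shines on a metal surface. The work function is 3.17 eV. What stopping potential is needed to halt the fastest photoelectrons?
3.7372 V

The stopping potential V_s satisfies: eV_s = KE_max

First, find KE_max using Einstein's equation:
E_photon = hc/λ = 6.9072 eV
KE_max = E_photon - φ = 6.9072 - 3.17 = 3.7372 eV

Since eV_s = KE_max:
V_s = KE_max/e = 3.7372 V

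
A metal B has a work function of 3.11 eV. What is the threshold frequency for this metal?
7.5199e+14 Hz

The threshold frequency is when the photon energy equals the work function:
hf₀ = φ

Solving for f₀:
f₀ = φ/h = (3.11 eV × 1.602×10⁻¹⁹ J/eV) / (6.626×10⁻³⁴ J·s)
f₀ = 7.5199e+14 Hz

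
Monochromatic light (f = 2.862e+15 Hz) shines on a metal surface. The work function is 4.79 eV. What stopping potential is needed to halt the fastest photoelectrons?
7.0463 V

The stopping potential V_s satisfies: eV_s = KE_max

First, find KE_max using Einstein's equation:
E_photon = hf = (6.626×10⁻³⁴ J·s)(2.862e+15 Hz) = 11.8363 eV
KE_max = E_photon - φ = 11.8363 - 4.79 = 7.0463 eV

Since eV_s = KE_max:
V_s = KE_max/e = 7.0463 V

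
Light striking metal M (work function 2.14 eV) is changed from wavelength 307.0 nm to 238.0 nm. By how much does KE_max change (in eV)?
1.1708 eV

Using Einstein's equation: KE_max = hc/λ - φ

For λ₁ = 307.0 nm:
KE₁ = hc/λ₁ - φ = 4.0386 - 2.14 = 1.8986 eV

For λ₂ = 238.0 nm:
KE₂ = hc/λ₂ - φ = 5.2094 - 2.14 = 3.0694 eV

Change in KE:
ΔKE = KE₂ - KE₁ = 3.0694 - 1.8986 = 1.1708 eV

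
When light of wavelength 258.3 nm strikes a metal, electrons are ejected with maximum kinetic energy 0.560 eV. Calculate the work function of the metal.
4.24 eV

From Einstein's photoelectric equation: KE_max = hf - φ = hc/λ - φ

Rearranging for φ:
φ = hc/λ - KE_max

Calculate photon energy:
E_photon = hc/λ = 4.8000 eV

Therefore:
φ = 4.8000 - 0.560 = 4.24 eV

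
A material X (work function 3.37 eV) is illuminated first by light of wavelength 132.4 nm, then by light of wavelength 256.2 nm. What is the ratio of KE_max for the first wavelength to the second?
4.0796

Using Einstein's equation: KE_max = hc/λ - φ

For λ₁ = 132.4 nm:
E₁ = hc/λ₁ = 9.3644 eV
KE₁ = E₁ - φ = 9.3644 - 3.37 = 5.9944 eV

For λ₂ = 256.2 nm:
E₂ = hc/λ₂ = 4.8394 eV
KE₂ = E₂ - φ = 4.8394 - 3.37 = 1.4694 eV

Ratio: KE₁/KE₂ = 5.9944/1.4694 = 4.0796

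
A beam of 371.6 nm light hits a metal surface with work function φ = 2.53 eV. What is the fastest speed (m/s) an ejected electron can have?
5.3263e+05 m/s

First, find the maximum kinetic energy:
E_photon = hc/λ = 3.3365 eV
KE_max = E_photon - φ = 3.3365 - 2.53 = 0.8065 eV

Convert to Joules: KE_max = 0.8065 × 1.602×10⁻¹⁹ J = 1.2921e-19 J

Then use KE = ½mv² to find velocity:
v = √(2·KE/m) = √(2 × 1.2921e-19 J / 9.109e-31 kg)
v = 5.3263e+05 m/s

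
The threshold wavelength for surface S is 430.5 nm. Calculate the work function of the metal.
2.88 eV

At the threshold wavelength, photon energy equals work function:
φ = hc/λ₀

Calculating:
φ = (6.626×10⁻³⁴ J·s)(3×10⁸ m/s) / (430.5×10⁻⁹ m)
φ = 2.88 eV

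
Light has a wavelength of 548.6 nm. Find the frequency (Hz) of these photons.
5.4647e+14 Hz

Using the wave equation: c = fλ

Solving for frequency:
f = c/λ = (3×10⁸ m/s) / (548.6×10⁻⁹ m)
f = 5.4647e+14 Hz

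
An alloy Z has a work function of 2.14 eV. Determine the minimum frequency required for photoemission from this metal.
5.1745e+14 Hz

The threshold frequency is when the photon energy equals the work function:
hf₀ = φ

Solving for f₀:
f₀ = φ/h = (2.14 eV × 1.602×10⁻¹⁹ J/eV) / (6.626×10⁻³⁴ J·s)
f₀ = 5.1745e+14 Hz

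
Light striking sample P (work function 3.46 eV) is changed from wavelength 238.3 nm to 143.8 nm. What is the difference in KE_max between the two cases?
3.4191 eV

Using Einstein's equation: KE_max = hc/λ - φ

For λ₁ = 238.3 nm:
KE₁ = hc/λ₁ - φ = 5.2029 - 3.46 = 1.7429 eV

For λ₂ = 143.8 nm:
KE₂ = hc/λ₂ - φ = 8.6220 - 3.46 = 5.1620 eV

Change in KE:
ΔKE = KE₂ - KE₁ = 5.1620 - 1.7429 = 3.4191 eV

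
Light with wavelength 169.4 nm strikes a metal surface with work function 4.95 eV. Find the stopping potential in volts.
2.3690 V

The stopping potential V_s satisfies: eV_s = KE_max

First, find KE_max using Einstein's equation:
E_photon = hc/λ = 7.3190 eV
KE_max = E_photon - φ = 7.3190 - 4.95 = 2.3690 eV

Since eV_s = KE_max:
V_s = KE_max/e = 2.3690 V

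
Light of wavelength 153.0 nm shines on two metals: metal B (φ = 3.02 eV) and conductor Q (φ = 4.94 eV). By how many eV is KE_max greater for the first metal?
1.9200 eV

Using KE_max = hc/λ - φ for each metal:

Photon energy: E = hc/λ = 8.1035 eV

For metal B (φ₁ = 3.02 eV):
KE₁ = E - φ₁ = 8.1035 - 3.02 = 5.0835 eV

For conductor Q (φ₂ = 4.94 eV):
KE₂ = E - φ₂ = 8.1035 - 4.94 = 3.1635 eV

Difference:
ΔKE = KE₁ - KE₂ = 5.0835 - 3.1635 = 1.9200 eV

Note: The difference equals the difference in work functions: 4.94 - 3.02 = 1.92 eV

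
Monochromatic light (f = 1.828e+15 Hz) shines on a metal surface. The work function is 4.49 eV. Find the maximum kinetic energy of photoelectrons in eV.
3.0700 eV

Using Einstein's photoelectric equation: KE_max = hf - φ

First, calculate the photon energy:
E_photon = hf = (6.626×10⁻³⁴ J·s)(1.828e+15 Hz)
E_photon = 7.5600 eV

Then, the maximum kinetic energy:
KE_max = E_photon - φ = 7.5600 eV - 4.49 eV = 3.0700 eV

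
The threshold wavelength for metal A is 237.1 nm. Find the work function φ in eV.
5.23 eV

At the threshold wavelength, photon energy equals work function:
φ = hc/λ₀

Calculating:
φ = (6.626×10⁻³⁴ J·s)(3×10⁸ m/s) / (237.1×10⁻⁹ m)
φ = 5.23 eV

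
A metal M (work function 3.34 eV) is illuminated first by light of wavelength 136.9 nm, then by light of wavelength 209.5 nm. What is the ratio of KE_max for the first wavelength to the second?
2.2174

Using Einstein's equation: KE_max = hc/λ - φ

For λ₁ = 136.9 nm:
E₁ = hc/λ₁ = 9.0566 eV
KE₁ = E₁ - φ = 9.0566 - 3.34 = 5.7166 eV

For λ₂ = 209.5 nm:
E₂ = hc/λ₂ = 5.9181 eV
KE₂ = E₂ - φ = 5.9181 - 3.34 = 2.5781 eV

Ratio: KE₁/KE₂ = 5.7166/2.5781 = 2.2174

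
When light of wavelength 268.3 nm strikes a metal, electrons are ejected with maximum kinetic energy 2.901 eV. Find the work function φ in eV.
1.72 eV

From Einstein's photoelectric equation: KE_max = hf - φ = hc/λ - φ

Rearranging for φ:
φ = hc/λ - KE_max

Calculate photon energy:
E_photon = hc/λ = 4.6211 eV

Therefore:
φ = 4.6211 - 2.901 = 1.72 eV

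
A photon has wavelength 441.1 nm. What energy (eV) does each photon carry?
2.8108 eV

Using E = hf = hc/λ:

E = hc/λ = (6.626×10⁻³⁴ J·s)(3×10⁸ m/s) / (441.1×10⁻⁹ m)
E = 2.8108 eV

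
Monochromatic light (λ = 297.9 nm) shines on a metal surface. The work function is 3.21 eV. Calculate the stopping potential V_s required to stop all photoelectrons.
0.9519 V

The stopping potential V_s satisfies: eV_s = KE_max

First, find KE_max using Einstein's equation:
E_photon = hc/λ = 4.1619 eV
KE_max = E_photon - φ = 4.1619 - 3.21 = 0.9519 eV

Since eV_s = KE_max:
V_s = KE_max/e = 0.9519 V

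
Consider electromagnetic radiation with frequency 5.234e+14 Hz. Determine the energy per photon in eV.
2.1646 eV

Using E = hf:

E = hf = (6.626×10⁻³⁴ J·s)(5.234e+14 Hz)
E = 2.1646 eV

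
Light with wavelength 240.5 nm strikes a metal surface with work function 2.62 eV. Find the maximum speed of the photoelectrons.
9.4436e+05 m/s

First, find the maximum kinetic energy:
E_photon = hc/λ = 5.1553 eV
KE_max = E_photon - φ = 5.1553 - 2.62 = 2.5353 eV

Convert to Joules: KE_max = 2.5353 × 1.602×10⁻¹⁹ J = 4.0619e-19 J

Then use KE = ½mv² to find velocity:
v = √(2·KE/m) = √(2 × 4.0619e-19 J / 9.109e-31 kg)
v = 9.4436e+05 m/s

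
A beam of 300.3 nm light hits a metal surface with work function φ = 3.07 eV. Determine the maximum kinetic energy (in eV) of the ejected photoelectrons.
1.0587 eV

Using Einstein's photoelectric equation: KE_max = hf - φ = hc/λ - φ

First, calculate the photon energy:
E_photon = hc/λ = (6.626×10⁻³⁴ J·s)(3×10⁸ m/s) / (300.3×10⁻⁹ m)
E_photon = 4.1287 eV

Then, the maximum kinetic energy:
KE_max = E_photon - φ = 4.1287 eV - 3.07 eV = 1.0587 eV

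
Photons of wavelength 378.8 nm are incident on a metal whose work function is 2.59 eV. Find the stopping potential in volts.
0.6831 V

The stopping potential V_s satisfies: eV_s = KE_max

First, find KE_max using Einstein's equation:
E_photon = hc/λ = 3.2731 eV
KE_max = E_photon - φ = 3.2731 - 2.59 = 0.6831 eV

Since eV_s = KE_max:
V_s = KE_max/e = 0.6831 V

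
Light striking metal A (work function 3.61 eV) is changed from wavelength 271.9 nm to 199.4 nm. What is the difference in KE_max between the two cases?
1.6579 eV

Using Einstein's equation: KE_max = hc/λ - φ

For λ₁ = 271.9 nm:
KE₁ = hc/λ₁ - φ = 4.5599 - 3.61 = 0.9499 eV

For λ₂ = 199.4 nm:
KE₂ = hc/λ₂ - φ = 6.2179 - 3.61 = 2.6079 eV

Change in KE:
ΔKE = KE₂ - KE₁ = 2.6079 - 0.9499 = 1.6579 eV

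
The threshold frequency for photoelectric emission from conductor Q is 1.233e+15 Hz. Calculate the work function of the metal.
5.10 eV

At the threshold frequency, photon energy equals work function:
φ = hf₀

Calculating:
φ = (6.626×10⁻³⁴ J·s)(1.233e+15 Hz)
φ = 5.10 eV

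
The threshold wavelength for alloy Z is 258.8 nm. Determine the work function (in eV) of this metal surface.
4.79 eV

At the threshold wavelength, photon energy equals work function:
φ = hc/λ₀

Calculating:
φ = (6.626×10⁻³⁴ J·s)(3×10⁸ m/s) / (258.8×10⁻⁹ m)
φ = 4.79 eV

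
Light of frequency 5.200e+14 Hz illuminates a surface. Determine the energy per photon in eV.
2.1505 eV

Using E = hf:

E = hf = (6.626×10⁻³⁴ J·s)(5.200e+14 Hz)
E = 2.1505 eV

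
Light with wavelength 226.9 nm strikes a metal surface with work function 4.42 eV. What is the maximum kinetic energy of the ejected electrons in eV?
1.0443 eV

Using Einstein's photoelectric equation: KE_max = hf - φ = hc/λ - φ

First, calculate the photon energy:
E_photon = hc/λ = (6.626×10⁻³⁴ J·s)(3×10⁸ m/s) / (226.9×10⁻⁹ m)
E_photon = 5.4643 eV

Then, the maximum kinetic energy:
KE_max = E_photon - φ = 5.4643 eV - 4.42 eV = 1.0443 eV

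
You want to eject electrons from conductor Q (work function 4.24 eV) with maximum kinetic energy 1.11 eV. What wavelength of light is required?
231.75 nm

From Einstein's equation: KE_max = hc/λ - φ

Rearranging for λ:
hc/λ = KE_max + φ
λ = hc/(KE_max + φ)

Required photon energy:
E_photon = KE_max + φ = 1.11 + 4.24 = 5.35 eV

Required wavelength:
λ = hc/E_photon = (6.626×10⁻³⁴)(3×10⁸) / (5.35 × 1.602×10⁻¹⁹)
λ = 231.75 nm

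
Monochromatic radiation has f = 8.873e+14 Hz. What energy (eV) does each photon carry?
3.6696 eV

Using E = hf:

E = hf = (6.626×10⁻³⁴ J·s)(8.873e+14 Hz)
E = 3.6696 eV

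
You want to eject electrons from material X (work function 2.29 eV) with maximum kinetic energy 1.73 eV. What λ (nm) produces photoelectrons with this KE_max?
308.42 nm

From Einstein's equation: KE_max = hc/λ - φ

Rearranging for λ:
hc/λ = KE_max + φ
λ = hc/(KE_max + φ)

Required photon energy:
E_photon = KE_max + φ = 1.73 + 2.29 = 4.02 eV

Required wavelength:
λ = hc/E_photon = (6.626×10⁻³⁴)(3×10⁸) / (4.02 × 1.602×10⁻¹⁹)
λ = 308.42 nm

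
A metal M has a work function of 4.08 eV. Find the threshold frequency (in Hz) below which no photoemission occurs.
9.8654e+14 Hz

The threshold frequency is when the photon energy equals the work function:
hf₀ = φ

Solving for f₀:
f₀ = φ/h = (4.08 eV × 1.602×10⁻¹⁹ J/eV) / (6.626×10⁻³⁴ J·s)
f₀ = 9.8654e+14 Hz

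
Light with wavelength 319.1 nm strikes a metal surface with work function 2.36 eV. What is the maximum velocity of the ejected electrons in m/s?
7.3252e+05 m/s

First, find the maximum kinetic energy:
E_photon = hc/λ = 3.8854 eV
KE_max = E_photon - φ = 3.8854 - 2.36 = 1.5254 eV

Convert to Joules: KE_max = 1.5254 × 1.602×10⁻¹⁹ J = 2.4440e-19 J

Then use KE = ½mv² to find velocity:
v = √(2·KE/m) = √(2 × 2.4440e-19 J / 9.109e-31 kg)
v = 7.3252e+05 m/s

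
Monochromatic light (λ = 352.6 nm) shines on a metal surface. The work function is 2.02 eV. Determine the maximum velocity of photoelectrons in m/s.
7.2549e+05 m/s

First, find the maximum kinetic energy:
E_photon = hc/λ = 3.5163 eV
KE_max = E_photon - φ = 3.5163 - 2.02 = 1.4963 eV

Convert to Joules: KE_max = 1.4963 × 1.602×10⁻¹⁹ J = 2.3973e-19 J

Then use KE = ½mv² to find velocity:
v = √(2·KE/m) = √(2 × 2.3973e-19 J / 9.109e-31 kg)
v = 7.2549e+05 m/s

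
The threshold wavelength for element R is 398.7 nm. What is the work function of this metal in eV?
3.11 eV

At the threshold wavelength, photon energy equals work function:
φ = hc/λ₀

Calculating:
φ = (6.626×10⁻³⁴ J·s)(3×10⁸ m/s) / (398.7×10⁻⁹ m)
φ = 3.11 eV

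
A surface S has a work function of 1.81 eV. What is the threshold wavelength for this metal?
685.00 nm

The threshold wavelength is when the photon energy equals the work function:
hc/λ₀ = φ

Solving for λ₀:
λ₀ = hc/φ = (6.626×10⁻³⁴ J·s)(3×10⁸ m/s) / (1.81 eV × 1.602×10⁻¹⁹ J/eV)
λ₀ = 685.00 nm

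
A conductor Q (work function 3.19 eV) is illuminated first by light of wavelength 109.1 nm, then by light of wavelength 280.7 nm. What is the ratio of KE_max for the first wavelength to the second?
6.6622

Using Einstein's equation: KE_max = hc/λ - φ

For λ₁ = 109.1 nm:
E₁ = hc/λ₁ = 11.3643 eV
KE₁ = E₁ - φ = 11.3643 - 3.19 = 8.1743 eV

For λ₂ = 280.7 nm:
E₂ = hc/λ₂ = 4.4170 eV
KE₂ = E₂ - φ = 4.4170 - 3.19 = 1.2270 eV

Ratio: KE₁/KE₂ = 8.1743/1.2270 = 6.6622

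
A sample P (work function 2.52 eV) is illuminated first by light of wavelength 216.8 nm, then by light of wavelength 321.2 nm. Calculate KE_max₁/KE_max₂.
2.3871

Using Einstein's equation: KE_max = hc/λ - φ

For λ₁ = 216.8 nm:
E₁ = hc/λ₁ = 5.7188 eV
KE₁ = E₁ - φ = 5.7188 - 2.52 = 3.1988 eV

For λ₂ = 321.2 nm:
E₂ = hc/λ₂ = 3.8600 eV
KE₂ = E₂ - φ = 3.8600 - 2.52 = 1.3400 eV

Ratio: KE₁/KE₂ = 3.1988/1.3400 = 2.3871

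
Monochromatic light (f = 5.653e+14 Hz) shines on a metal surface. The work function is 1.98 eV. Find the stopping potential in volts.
0.3579 V

The stopping potential V_s satisfies: eV_s = KE_max

First, find KE_max using Einstein's equation:
E_photon = hf = (6.626×10⁻³⁴ J·s)(5.653e+14 Hz) = 2.3379 eV
KE_max = E_photon - φ = 2.3379 - 1.98 = 0.3579 eV

Since eV_s = KE_max:
V_s = KE_max/e = 0.3579 V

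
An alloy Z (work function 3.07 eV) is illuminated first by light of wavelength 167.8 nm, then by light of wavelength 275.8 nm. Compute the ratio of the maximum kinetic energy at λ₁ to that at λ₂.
3.0298

Using Einstein's equation: KE_max = hc/λ - φ

For λ₁ = 167.8 nm:
E₁ = hc/λ₁ = 7.3888 eV
KE₁ = E₁ - φ = 7.3888 - 3.07 = 4.3188 eV

For λ₂ = 275.8 nm:
E₂ = hc/λ₂ = 4.4954 eV
KE₂ = E₂ - φ = 4.4954 - 3.07 = 1.4254 eV

Ratio: KE₁/KE₂ = 4.3188/1.4254 = 3.0298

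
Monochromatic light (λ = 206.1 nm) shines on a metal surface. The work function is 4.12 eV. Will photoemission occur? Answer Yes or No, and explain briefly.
Yes

For photoemission, the photon energy must exceed the work function.

Photon energy: E = hc/λ = 6.0157 eV
Work function: φ = 4.12 eV

Since E_photon (6.0157 eV) > φ (4.12 eV), photoemission WILL occur.
The threshold wavelength is λ₀ = hc/φ = 300.9 nm.
Since 206.1 nm < 300.9 nm, the light has sufficient energy.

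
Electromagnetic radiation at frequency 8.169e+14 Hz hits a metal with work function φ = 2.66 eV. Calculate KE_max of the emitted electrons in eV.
0.7184 eV

Using Einstein's photoelectric equation: KE_max = hf - φ

First, calculate the photon energy:
E_photon = hf = (6.626×10⁻³⁴ J·s)(8.169e+14 Hz)
E_photon = 3.3784 eV

Then, the maximum kinetic energy:
KE_max = E_photon - φ = 3.3784 eV - 2.66 eV = 0.7184 eV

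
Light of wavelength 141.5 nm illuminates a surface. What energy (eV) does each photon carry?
8.7621 eV

Using E = hf = hc/λ:

E = hc/λ = (6.626×10⁻³⁴ J·s)(3×10⁸ m/s) / (141.5×10⁻⁹ m)
E = 8.7621 eV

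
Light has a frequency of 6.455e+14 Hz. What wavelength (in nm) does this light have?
464.43 nm

Using the wave equation: c = fλ

Solving for wavelength:
λ = c/f = (3×10⁸ m/s) / (6.455e+14 Hz)
λ = 464.43 nm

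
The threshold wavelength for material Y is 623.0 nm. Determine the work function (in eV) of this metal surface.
1.99 eV

At the threshold wavelength, photon energy equals work function:
φ = hc/λ₀

Calculating:
φ = (6.626×10⁻³⁴ J·s)(3×10⁸ m/s) / (623.0×10⁻⁹ m)
φ = 1.99 eV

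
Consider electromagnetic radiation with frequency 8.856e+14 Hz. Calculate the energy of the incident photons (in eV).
3.6625 eV

Using E = hf:

E = hf = (6.626×10⁻³⁴ J·s)(8.856e+14 Hz)
E = 3.6625 eV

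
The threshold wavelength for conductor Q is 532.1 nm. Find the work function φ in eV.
2.33 eV

At the threshold wavelength, photon energy equals work function:
φ = hc/λ₀

Calculating:
φ = (6.626×10⁻³⁴ J·s)(3×10⁸ m/s) / (532.1×10⁻⁹ m)
φ = 2.33 eV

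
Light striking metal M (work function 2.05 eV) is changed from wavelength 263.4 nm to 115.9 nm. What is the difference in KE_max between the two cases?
5.9904 eV

Using Einstein's equation: KE_max = hc/λ - φ

For λ₁ = 263.4 nm:
KE₁ = hc/λ₁ - φ = 4.7071 - 2.05 = 2.6571 eV

For λ₂ = 115.9 nm:
KE₂ = hc/λ₂ - φ = 10.6975 - 2.05 = 8.6475 eV

Change in KE:
ΔKE = KE₂ - KE₁ = 8.6475 - 2.6571 = 5.9904 eV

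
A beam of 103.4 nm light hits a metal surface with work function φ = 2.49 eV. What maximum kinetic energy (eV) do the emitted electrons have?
9.5007 eV

Using Einstein's photoelectric equation: KE_max = hf - φ = hc/λ - φ

First, calculate the photon energy:
E_photon = hc/λ = (6.626×10⁻³⁴ J·s)(3×10⁸ m/s) / (103.4×10⁻⁹ m)
E_photon = 11.9907 eV

Then, the maximum kinetic energy:
KE_max = E_photon - φ = 11.9907 eV - 2.49 eV = 9.5007 eV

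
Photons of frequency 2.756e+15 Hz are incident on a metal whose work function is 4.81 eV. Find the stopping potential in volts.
6.5879 V

The stopping potential V_s satisfies: eV_s = KE_max

First, find KE_max using Einstein's equation:
E_photon = hf = (6.626×10⁻³⁴ J·s)(2.756e+15 Hz) = 11.3979 eV
KE_max = E_photon - φ = 11.3979 - 4.81 = 6.5879 eV

Since eV_s = KE_max:
V_s = KE_max/e = 6.5879 V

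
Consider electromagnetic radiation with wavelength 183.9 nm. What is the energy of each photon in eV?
6.7419 eV

Using E = hf = hc/λ:

E = hc/λ = (6.626×10⁻³⁴ J·s)(3×10⁸ m/s) / (183.9×10⁻⁹ m)
E = 6.7419 eV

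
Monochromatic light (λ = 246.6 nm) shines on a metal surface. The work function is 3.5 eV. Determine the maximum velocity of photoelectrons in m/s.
7.3308e+05 m/s

First, find the maximum kinetic energy:
E_photon = hc/λ = 5.0277 eV
KE_max = E_photon - φ = 5.0277 - 3.5 = 1.5277 eV

Convert to Joules: KE_max = 1.5277 × 1.602×10⁻¹⁹ J = 2.4477e-19 J

Then use KE = ½mv² to find velocity:
v = √(2·KE/m) = √(2 × 2.4477e-19 J / 9.109e-31 kg)
v = 7.3308e+05 m/s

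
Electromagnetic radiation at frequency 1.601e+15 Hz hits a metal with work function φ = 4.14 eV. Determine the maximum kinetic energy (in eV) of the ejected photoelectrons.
2.4812 eV

Using Einstein's photoelectric equation: KE_max = hf - φ

First, calculate the photon energy:
E_photon = hf = (6.626×10⁻³⁴ J·s)(1.601e+15 Hz)
E_photon = 6.6212 eV

Then, the maximum kinetic energy:
KE_max = E_photon - φ = 6.6212 eV - 4.14 eV = 2.4812 eV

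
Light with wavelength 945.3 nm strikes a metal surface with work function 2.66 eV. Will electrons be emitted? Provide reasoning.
No

For photoemission, the photon energy must exceed the work function.

Photon energy: E = hc/λ = 1.3116 eV
Work function: φ = 2.66 eV

Since E_photon (1.3116 eV) < φ (2.66 eV), photoemission will NOT occur.
The threshold wavelength is λ₀ = hc/φ = 466.1 nm.
Since 945.3 nm > 466.1 nm, the photons lack sufficient energy.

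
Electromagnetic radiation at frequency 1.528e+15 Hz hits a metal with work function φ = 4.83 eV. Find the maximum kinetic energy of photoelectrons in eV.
1.4893 eV

Using Einstein's photoelectric equation: KE_max = hf - φ

First, calculate the photon energy:
E_photon = hf = (6.626×10⁻³⁴ J·s)(1.528e+15 Hz)
E_photon = 6.3193 eV

Then, the maximum kinetic energy:
KE_max = E_photon - φ = 6.3193 eV - 4.83 eV = 1.4893 eV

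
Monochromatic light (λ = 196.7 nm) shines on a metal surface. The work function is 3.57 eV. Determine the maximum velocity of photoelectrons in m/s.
9.8053e+05 m/s

First, find the maximum kinetic energy:
E_photon = hc/λ = 6.3032 eV
KE_max = E_photon - φ = 6.3032 - 3.57 = 2.7332 eV

Convert to Joules: KE_max = 2.7332 × 1.602×10⁻¹⁹ J = 4.3791e-19 J

Then use KE = ½mv² to find velocity:
v = √(2·KE/m) = √(2 × 4.3791e-19 J / 9.109e-31 kg)
v = 9.8053e+05 m/s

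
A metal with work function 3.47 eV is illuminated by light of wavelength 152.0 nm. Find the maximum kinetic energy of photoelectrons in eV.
4.6869 eV

Using Einstein's photoelectric equation: KE_max = hf - φ = hc/λ - φ

First, calculate the photon energy:
E_photon = hc/λ = (6.626×10⁻³⁴ J·s)(3×10⁸ m/s) / (152.0×10⁻⁹ m)
E_photon = 8.1569 eV

Then, the maximum kinetic energy:
KE_max = E_photon - φ = 8.1569 eV - 3.47 eV = 4.6869 eV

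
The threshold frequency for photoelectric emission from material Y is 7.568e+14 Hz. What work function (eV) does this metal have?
3.13 eV

At the threshold frequency, photon energy equals work function:
φ = hf₀

Calculating:
φ = (6.626×10⁻³⁴ J·s)(7.568e+14 Hz)
φ = 3.13 eV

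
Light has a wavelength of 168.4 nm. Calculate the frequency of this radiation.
1.7802e+15 Hz

Using the wave equation: c = fλ

Solving for frequency:
f = c/λ = (3×10⁸ m/s) / (168.4×10⁻⁹ m)
f = 1.7802e+15 Hz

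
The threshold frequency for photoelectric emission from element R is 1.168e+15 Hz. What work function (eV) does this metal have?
4.83 eV

At the threshold frequency, photon energy equals work function:
φ = hf₀

Calculating:
φ = (6.626×10⁻³⁴ J·s)(1.168e+15 Hz)
φ = 4.83 eV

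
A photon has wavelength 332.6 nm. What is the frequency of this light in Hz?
9.0136e+14 Hz

Using the wave equation: c = fλ

Solving for frequency:
f = c/λ = (3×10⁸ m/s) / (332.6×10⁻⁹ m)
f = 9.0136e+14 Hz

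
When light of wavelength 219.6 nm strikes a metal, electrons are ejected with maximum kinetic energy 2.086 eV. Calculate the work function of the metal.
3.56 eV

From Einstein's photoelectric equation: KE_max = hf - φ = hc/λ - φ

Rearranging for φ:
φ = hc/λ - KE_max

Calculate photon energy:
E_photon = hc/λ = 5.6459 eV

Therefore:
φ = 5.6459 - 2.086 = 3.56 eV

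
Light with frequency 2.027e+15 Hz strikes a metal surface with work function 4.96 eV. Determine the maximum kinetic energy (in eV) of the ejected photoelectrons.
3.4230 eV

Using Einstein's photoelectric equation: KE_max = hf - φ

First, calculate the photon energy:
E_photon = hf = (6.626×10⁻³⁴ J·s)(2.027e+15 Hz)
E_photon = 8.3830 eV

Then, the maximum kinetic energy:
KE_max = E_photon - φ = 8.3830 eV - 4.96 eV = 3.4230 eV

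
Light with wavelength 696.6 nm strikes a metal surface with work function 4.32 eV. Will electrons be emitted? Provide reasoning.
No

For photoemission, the photon energy must exceed the work function.

Photon energy: E = hc/λ = 1.7798 eV
Work function: φ = 4.32 eV

Since E_photon (1.7798 eV) < φ (4.32 eV), photoemission will NOT occur.
The threshold wavelength is λ₀ = hc/φ = 287.0 nm.
Since 696.6 nm > 287.0 nm, the photons lack sufficient energy.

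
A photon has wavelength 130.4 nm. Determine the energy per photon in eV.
9.5080 eV

Using E = hf = hc/λ:

E = hc/λ = (6.626×10⁻³⁴ J·s)(3×10⁸ m/s) / (130.4×10⁻⁹ m)
E = 9.5080 eV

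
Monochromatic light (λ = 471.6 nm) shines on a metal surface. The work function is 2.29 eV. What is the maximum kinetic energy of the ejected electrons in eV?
0.3390 eV

Using Einstein's photoelectric equation: KE_max = hf - φ = hc/λ - φ

First, calculate the photon energy:
E_photon = hc/λ = (6.626×10⁻³⁴ J·s)(3×10⁸ m/s) / (471.6×10⁻⁹ m)
E_photon = 2.6290 eV

Then, the maximum kinetic energy:
KE_max = E_photon - φ = 2.6290 eV - 2.29 eV = 0.3390 eV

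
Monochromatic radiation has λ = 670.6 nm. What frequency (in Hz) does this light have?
4.4705e+14 Hz

Using the wave equation: c = fλ

Solving for frequency:
f = c/λ = (3×10⁸ m/s) / (670.6×10⁻⁹ m)
f = 4.4705e+14 Hz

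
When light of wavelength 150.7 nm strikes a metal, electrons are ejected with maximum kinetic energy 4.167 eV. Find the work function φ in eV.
4.06 eV

From Einstein's photoelectric equation: KE_max = hf - φ = hc/λ - φ

Rearranging for φ:
φ = hc/λ - KE_max

Calculate photon energy:
E_photon = hc/λ = 8.2272 eV

Therefore:
φ = 8.2272 - 4.167 = 4.06 eV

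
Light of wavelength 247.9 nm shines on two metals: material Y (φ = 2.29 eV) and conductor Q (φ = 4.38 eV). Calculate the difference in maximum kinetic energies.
2.0900 eV

Using KE_max = hc/λ - φ for each metal:

Photon energy: E = hc/λ = 5.0014 eV

For material Y (φ₁ = 2.29 eV):
KE₁ = E - φ₁ = 5.0014 - 2.29 = 2.7114 eV

For conductor Q (φ₂ = 4.38 eV):
KE₂ = E - φ₂ = 5.0014 - 4.38 = 0.6214 eV

Difference:
ΔKE = KE₁ - KE₂ = 2.7114 - 0.6214 = 2.0900 eV

Note: The difference equals the difference in work functions: 4.38 - 2.29 = 2.09 eV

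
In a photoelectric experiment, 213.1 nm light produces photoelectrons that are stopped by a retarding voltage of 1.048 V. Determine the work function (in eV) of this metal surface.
4.77 eV

The stopping potential gives the maximum kinetic energy: KE_max = eV_s = 1.048 eV

From Einstein's photoelectric equation: KE_max = hc/λ - φ
Rearranging: φ = hc/λ - KE_max

Calculate photon energy:
E_photon = hc/λ = (6.626×10⁻³⁴ J·s)(3×10⁸ m/s) / (213.1×10⁻⁹ m) = 5.8181 eV

Therefore:
φ = 5.8181 - 1.048 = 4.77 eV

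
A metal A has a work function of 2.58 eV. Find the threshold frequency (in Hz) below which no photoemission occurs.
6.2384e+14 Hz

The threshold frequency is when the photon energy equals the work function:
hf₀ = φ

Solving for f₀:
f₀ = φ/h = (2.58 eV × 1.602×10⁻¹⁹ J/eV) / (6.626×10⁻³⁴ J·s)
f₀ = 6.2384e+14 Hz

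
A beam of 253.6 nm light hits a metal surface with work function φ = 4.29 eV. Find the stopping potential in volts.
0.5990 V

The stopping potential V_s satisfies: eV_s = KE_max

First, find KE_max using Einstein's equation:
E_photon = hc/λ = 4.8890 eV
KE_max = E_photon - φ = 4.8890 - 4.29 = 0.5990 eV

Since eV_s = KE_max:
V_s = KE_max/e = 0.5990 V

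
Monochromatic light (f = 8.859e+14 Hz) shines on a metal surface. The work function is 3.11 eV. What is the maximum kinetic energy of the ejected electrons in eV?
0.5538 eV

Using Einstein's photoelectric equation: KE_max = hf - φ

First, calculate the photon energy:
E_photon = hf = (6.626×10⁻³⁴ J·s)(8.859e+14 Hz)
E_photon = 3.6638 eV

Then, the maximum kinetic energy:
KE_max = E_photon - φ = 3.6638 eV - 3.11 eV = 0.5538 eV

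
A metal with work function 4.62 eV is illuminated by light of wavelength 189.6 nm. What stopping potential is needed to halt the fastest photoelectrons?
1.9193 V

The stopping potential V_s satisfies: eV_s = KE_max

First, find KE_max using Einstein's equation:
E_photon = hc/λ = 6.5393 eV
KE_max = E_photon - φ = 6.5393 - 4.62 = 1.9193 eV

Since eV_s = KE_max:
V_s = KE_max/e = 1.9193 V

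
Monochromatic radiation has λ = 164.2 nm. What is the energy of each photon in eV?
7.5508 eV

Using E = hf = hc/λ:

E = hc/λ = (6.626×10⁻³⁴ J·s)(3×10⁸ m/s) / (164.2×10⁻⁹ m)
E = 7.5508 eV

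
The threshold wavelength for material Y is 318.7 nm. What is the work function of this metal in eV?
3.89 eV

At the threshold wavelength, photon energy equals work function:
φ = hc/λ₀

Calculating:
φ = (6.626×10⁻³⁴ J·s)(3×10⁸ m/s) / (318.7×10⁻⁹ m)
φ = 3.89 eV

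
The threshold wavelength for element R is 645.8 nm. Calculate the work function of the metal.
1.92 eV

At the threshold wavelength, photon energy equals work function:
φ = hc/λ₀

Calculating:
φ = (6.626×10⁻³⁴ J·s)(3×10⁸ m/s) / (645.8×10⁻⁹ m)
φ = 1.92 eV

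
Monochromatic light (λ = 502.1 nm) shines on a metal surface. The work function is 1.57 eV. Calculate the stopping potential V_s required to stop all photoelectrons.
0.8993 V

The stopping potential V_s satisfies: eV_s = KE_max

First, find KE_max using Einstein's equation:
E_photon = hc/λ = 2.4693 eV
KE_max = E_photon - φ = 2.4693 - 1.57 = 0.8993 eV

Since eV_s = KE_max:
V_s = KE_max/e = 0.8993 V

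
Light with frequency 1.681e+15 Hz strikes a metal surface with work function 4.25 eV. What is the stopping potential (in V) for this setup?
2.7021 V

The stopping potential V_s satisfies: eV_s = KE_max

First, find KE_max using Einstein's equation:
E_photon = hf = (6.626×10⁻³⁴ J·s)(1.681e+15 Hz) = 6.9521 eV
KE_max = E_photon - φ = 6.9521 - 4.25 = 2.7021 eV

Since eV_s = KE_max:
V_s = KE_max/e = 2.7021 V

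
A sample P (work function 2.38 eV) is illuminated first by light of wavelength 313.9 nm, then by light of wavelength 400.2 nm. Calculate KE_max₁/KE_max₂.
2.1862

Using Einstein's equation: KE_max = hc/λ - φ

For λ₁ = 313.9 nm:
E₁ = hc/λ₁ = 3.9498 eV
KE₁ = E₁ - φ = 3.9498 - 2.38 = 1.5698 eV

For λ₂ = 400.2 nm:
E₂ = hc/λ₂ = 3.0981 eV
KE₂ = E₂ - φ = 3.0981 - 2.38 = 0.7181 eV

Ratio: KE₁/KE₂ = 1.5698/0.7181 = 2.1862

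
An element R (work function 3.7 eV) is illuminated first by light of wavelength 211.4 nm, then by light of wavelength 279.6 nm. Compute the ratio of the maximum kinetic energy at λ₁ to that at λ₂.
2.9481

Using Einstein's equation: KE_max = hc/λ - φ

For λ₁ = 211.4 nm:
E₁ = hc/λ₁ = 5.8649 eV
KE₁ = E₁ - φ = 5.8649 - 3.7 = 2.1649 eV

For λ₂ = 279.6 nm:
E₂ = hc/λ₂ = 4.4343 eV
KE₂ = E₂ - φ = 4.4343 - 3.7 = 0.7343 eV

Ratio: KE₁/KE₂ = 2.1649/0.7343 = 2.9481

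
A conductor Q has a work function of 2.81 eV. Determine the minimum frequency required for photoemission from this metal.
6.7945e+14 Hz

The threshold frequency is when the photon energy equals the work function:
hf₀ = φ

Solving for f₀:
f₀ = φ/h = (2.81 eV × 1.602×10⁻¹⁹ J/eV) / (6.626×10⁻³⁴ J·s)
f₀ = 6.7945e+14 Hz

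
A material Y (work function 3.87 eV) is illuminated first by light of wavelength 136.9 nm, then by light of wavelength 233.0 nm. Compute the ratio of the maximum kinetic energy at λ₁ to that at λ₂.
3.5739

Using Einstein's equation: KE_max = hc/λ - φ

For λ₁ = 136.9 nm:
E₁ = hc/λ₁ = 9.0566 eV
KE₁ = E₁ - φ = 9.0566 - 3.87 = 5.1866 eV

For λ₂ = 233.0 nm:
E₂ = hc/λ₂ = 5.3212 eV
KE₂ = E₂ - φ = 5.3212 - 3.87 = 1.4512 eV

Ratio: KE₁/KE₂ = 5.1866/1.4512 = 3.5739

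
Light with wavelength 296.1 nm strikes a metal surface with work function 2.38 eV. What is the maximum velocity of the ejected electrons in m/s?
7.9732e+05 m/s

First, find the maximum kinetic energy:
E_photon = hc/λ = 4.1872 eV
KE_max = E_photon - φ = 4.1872 - 2.38 = 1.8072 eV

Convert to Joules: KE_max = 1.8072 × 1.602×10⁻¹⁹ J = 2.8955e-19 J

Then use KE = ½mv² to find velocity:
v = √(2·KE/m) = √(2 × 2.8955e-19 J / 9.109e-31 kg)
v = 7.9732e+05 m/s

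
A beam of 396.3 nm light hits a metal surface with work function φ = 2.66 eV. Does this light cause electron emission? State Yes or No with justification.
Yes

For photoemission, the photon energy must exceed the work function.

Photon energy: E = hc/λ = 3.1285 eV
Work function: φ = 2.66 eV

Since E_photon (3.1285 eV) > φ (2.66 eV), photoemission WILL occur.
The threshold wavelength is λ₀ = hc/φ = 466.1 nm.
Since 396.3 nm < 466.1 nm, the light has sufficient energy.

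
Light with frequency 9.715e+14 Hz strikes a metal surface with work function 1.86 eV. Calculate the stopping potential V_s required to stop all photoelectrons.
2.1578 V

The stopping potential V_s satisfies: eV_s = KE_max

First, find KE_max using Einstein's equation:
E_photon = hf = (6.626×10⁻³⁴ J·s)(9.715e+14 Hz) = 4.0178 eV
KE_max = E_photon - φ = 4.0178 - 1.86 = 2.1578 eV

Since eV_s = KE_max:
V_s = KE_max/e = 2.1578 V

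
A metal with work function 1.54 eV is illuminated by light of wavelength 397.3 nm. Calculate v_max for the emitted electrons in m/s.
7.4567e+05 m/s

First, find the maximum kinetic energy:
E_photon = hc/λ = 3.1207 eV
KE_max = E_photon - φ = 3.1207 - 1.54 = 1.5807 eV

Convert to Joules: KE_max = 1.5807 × 1.602×10⁻¹⁹ J = 2.5325e-19 J

Then use KE = ½mv² to find velocity:
v = √(2·KE/m) = √(2 × 2.5325e-19 J / 9.109e-31 kg)
v = 7.4567e+05 m/s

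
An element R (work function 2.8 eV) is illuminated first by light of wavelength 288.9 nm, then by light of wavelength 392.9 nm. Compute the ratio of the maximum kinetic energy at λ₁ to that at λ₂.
4.1944

Using Einstein's equation: KE_max = hc/λ - φ

For λ₁ = 288.9 nm:
E₁ = hc/λ₁ = 4.2916 eV
KE₁ = E₁ - φ = 4.2916 - 2.8 = 1.4916 eV

For λ₂ = 392.9 nm:
E₂ = hc/λ₂ = 3.1556 eV
KE₂ = E₂ - φ = 3.1556 - 2.8 = 0.3556 eV

Ratio: KE₁/KE₂ = 1.4916/0.3556 = 4.1944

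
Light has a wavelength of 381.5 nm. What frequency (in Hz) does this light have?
7.8583e+14 Hz

Using the wave equation: c = fλ

Solving for frequency:
f = c/λ = (3×10⁸ m/s) / (381.5×10⁻⁹ m)
f = 7.8583e+14 Hz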